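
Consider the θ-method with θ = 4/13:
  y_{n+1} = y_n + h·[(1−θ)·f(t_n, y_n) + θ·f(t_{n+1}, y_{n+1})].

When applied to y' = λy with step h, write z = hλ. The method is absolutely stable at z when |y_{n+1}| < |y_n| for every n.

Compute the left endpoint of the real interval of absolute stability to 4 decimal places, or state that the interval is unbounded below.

z* = -5.2000.

Set f=λy, z=hλ:
  y_{n+1} = y_n + z·[9/13·y_n + 4/13·y_{n+1}] ⇒ (1 − 4/13z)y_{n+1} = (1 + 9/13z)y_n
  ⇒ R(z) = (1 + 9/13z)/(1 − 4/13z).

Need |R(x)|<1, x<0.
x=-0.41: |R|=0.6359
R=−1: 1+9/13x = −1+4/13x ⇒ -5/13x=2 ⇒ x=2/(-5/13)=-5.2000
Confirm numerically:
  x=-4.952: |R|=0.96220 <1
  x=-4.376: |R|=0.86494 <1
  x=-2.754: |R|=0.49076 <1
  x=-2.625: |R|=0.45213 <1
  x=-5.698: |R|=1.06957 >1
  x=-5.362: |R|=1.02351 >1
Interval (-5.2000, 0).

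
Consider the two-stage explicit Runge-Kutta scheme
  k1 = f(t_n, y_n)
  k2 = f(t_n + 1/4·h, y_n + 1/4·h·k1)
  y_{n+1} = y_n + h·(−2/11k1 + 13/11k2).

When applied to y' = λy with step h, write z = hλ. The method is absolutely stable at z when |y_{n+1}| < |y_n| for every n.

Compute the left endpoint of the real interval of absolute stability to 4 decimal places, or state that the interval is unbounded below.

z* = -3.3846.

Set f=λy, z=hλ:
  k1=λy_n ⇒ h·k1=z·y_n;  k2=λ(1+1/4z)y_n ⇒ h·k2=z(1+1/4z)y_n
  y_{n+1}/y_n = 1 − 2/11z + 13/11z(1+1/4z) = 1 + z + 13/44z²
  so R(z) = 1 + z + 13/44z².

Need |R(x)|<1, x<0.
x=-1.65: |R|=0.1544
R=1: x+13/44x²=0 ⇒ x=−44/13=-3.3846; min R=1−1/(4·13/44)=0.1538>−1
Confirm numerically:
  x=-2.068: |R|=0.19555 <1
  x=-1.684: |R|=0.15387 <1
  x=-1.422: |R|=0.17543 <1
  x=-3.966: |R|=1.68125 >1
  x=-3.835: |R|=1.51032 >1
  x=-3.779: |R|=1.44034 >1
Stable set (-3.3846, 0).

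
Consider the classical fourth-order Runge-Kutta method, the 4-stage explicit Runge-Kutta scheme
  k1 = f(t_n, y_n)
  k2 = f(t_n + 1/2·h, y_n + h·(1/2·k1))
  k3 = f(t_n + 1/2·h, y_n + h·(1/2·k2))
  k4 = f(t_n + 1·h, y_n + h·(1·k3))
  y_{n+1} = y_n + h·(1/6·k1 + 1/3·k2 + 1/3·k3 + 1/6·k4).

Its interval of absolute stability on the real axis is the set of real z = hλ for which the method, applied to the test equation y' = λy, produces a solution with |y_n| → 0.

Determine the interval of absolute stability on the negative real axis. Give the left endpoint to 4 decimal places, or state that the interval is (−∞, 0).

On y'=λy, z=hλ:
  order 4, 4-stage ⇒ R(z)=1+z+z^2/2+z^3/6+z^4/24
  (e.g. R(-1.49)=0.27409, |R|=0.27409)

Need |R(x)|<1, x<0.
x=-1.49: |R|=0.2741
|R(-3.06)|=1.4996 |R(-2.1)|=0.3718 |R(-1.86)|=0.2960
Bisect:
  x_lo=-3.0924 |R|=1.5707  x_hi=-0.0550 |R|=0.9465
  mid=-1.57370 |R|=0.27056 →hi
  mid=-2.33305 |R|=0.50648 →hi
  mid=-2.71273 |R|=0.89599 →hi
  mid=-2.90256 |R|=1.19169 →lo
  mid=-2.80765 |R|=1.03423 →lo
  mid=-2.76019 |R|=0.96280 →hi
  mid=-2.78392 |R|=0.99792 →hi
  mid=-2.79578 |R|=1.01593 →lo
  mid=-2.78985 |R|=1.00689 →lo
  mid=-2.78688 |R|=1.00240 →lo
  ...
  [-2.78540,-2.78521] ⇒ x*=-2.7853
So |R|<1 on (-2.7853, 0).

z∈(-2.7853,0).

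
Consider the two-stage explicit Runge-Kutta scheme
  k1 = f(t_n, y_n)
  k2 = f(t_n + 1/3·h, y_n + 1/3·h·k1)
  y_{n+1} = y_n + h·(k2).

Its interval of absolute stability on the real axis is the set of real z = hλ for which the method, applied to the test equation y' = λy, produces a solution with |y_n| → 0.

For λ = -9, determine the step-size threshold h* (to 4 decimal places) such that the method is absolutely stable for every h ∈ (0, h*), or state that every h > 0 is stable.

On y'=λy, z=hλ:
  k1=λy_n ⇒ h·k1=z·y_n;  k2=λ(1+1/3z)y_n ⇒ h·k2=z(1+1/3z)y_n
  y_{n+1}/y_n = 1 + z(1+1/3z) = 1 + z + 1/3z²
  so R(z) = 1 + z + 1/3z².

Boundary: |R(x)|=1, x<0.
x=-1.51: |R|=0.2500
R=1: x+1/3x²=0 ⇒ x=−3=-3.0000; min R=1−1/(4·1/3)=0.2500>−1
Confirm numerically:
  x=-2.958: |R|=0.95859 <1
  x=-1.626: |R|=0.25529 <1
  x=-1.237: |R|=0.27306 <1
  x=-3.257: |R|=1.27902 >1
  x=-3.147: |R|=1.15420 >1
Interval (-3.0000, 0).

(-3.0000,0); λ=-9 ⇒ h* = (3)/9 = 0.3333.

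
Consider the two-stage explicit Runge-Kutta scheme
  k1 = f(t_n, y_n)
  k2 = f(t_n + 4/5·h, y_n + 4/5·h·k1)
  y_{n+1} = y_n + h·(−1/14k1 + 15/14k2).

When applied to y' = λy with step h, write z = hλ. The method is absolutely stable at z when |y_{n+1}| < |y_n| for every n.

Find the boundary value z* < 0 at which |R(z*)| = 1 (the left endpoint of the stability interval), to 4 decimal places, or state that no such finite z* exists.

On y'=λy, z=hλ:
  k1=λy_n ⇒ h·k1=z·y_n;  k2=λ(1+4/5z)y_n ⇒ h·k2=z(1+4/5z)y_n
  y_{n+1}/y_n = 1 − 1/14z + 15/14z(1+4/5z) = 1 + z + 6/7z²
  Hence R(z) = 1 + z + 6/7z².

Find x<0 with |R(x)|<1.
x=-0.77: |R|=0.7382
R=1: x+6/7x²=0 ⇒ x=−7/6=-1.1667; min R=1−1/(4·6/7)=0.7083>−1
Confirm numerically:
  x=-1.125: |R|=0.95982 <1
  x=-1.055: |R|=0.89902 <1
  x=-0.954: |R|=0.82610 <1
  x=-0.515: |R|=0.71234 <1
  x=-1.553: |R|=1.51426 >1
  x=-1.455: |R|=1.35959 >1
  x=-1.276: |R|=1.11958 >1
Stable set (-1.1667, 0).

z* = -1.1667.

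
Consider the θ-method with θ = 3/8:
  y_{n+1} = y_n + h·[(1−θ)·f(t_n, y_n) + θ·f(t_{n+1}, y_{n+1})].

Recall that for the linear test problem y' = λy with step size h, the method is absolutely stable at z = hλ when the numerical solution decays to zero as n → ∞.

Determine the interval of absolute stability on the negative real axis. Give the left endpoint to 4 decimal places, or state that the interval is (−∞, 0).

(-8.0000, 0).

Set f=λy, z=hλ:
  y_{n+1} = y_n + z·[5/8·y_n + 3/8·y_{n+1}] ⇒ (1 − 3/8z)y_{n+1} = (1 + 5/8z)y_n
  Hence R(z) = (1 + 5/8z)/(1 − 3/8z).

Need |R(x)|<1, x<0.
x=-0.91: |R|=0.3215
R=−1: 1+5/8x = −1+3/8x ⇒ -1/4x=2 ⇒ x=2/(-1/4)=-8.0000
Confirm numerically:
  x=-7.958: |R|=0.99736 <1
  x=-7.499: |R|=0.96714 <1
  x=-4.152: |R|=0.62378 <1
  x=-8.196: |R|=1.01203 >1
  x=-8.104: |R|=1.00644 >1
Interval (-8.0000, 0).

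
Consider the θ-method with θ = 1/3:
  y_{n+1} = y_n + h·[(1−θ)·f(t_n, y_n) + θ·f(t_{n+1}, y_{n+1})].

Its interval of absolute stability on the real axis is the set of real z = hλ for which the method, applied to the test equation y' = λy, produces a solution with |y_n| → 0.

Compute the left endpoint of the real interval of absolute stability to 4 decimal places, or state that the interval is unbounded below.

left endpoint -6.0000.

Set f=λy, z=hλ:
  y_{n+1} = y_n + z·[2/3·y_n + 1/3·y_{n+1}] ⇒ (1 − 1/3z)y_{n+1} = (1 + 2/3z)y_n
  so R(z) = (1 + 2/3z)/(1 − 1/3z).

Find x<0 with |R(x)|<1.
x=-0.89: |R|=0.3136
R=−1: 1+2/3x = −1+1/3x ⇒ -1/3x=2 ⇒ x=2/(-1/3)=-6.0000
Confirm numerically:
  x=-5.385: |R|=0.92665 <1
  x=-4.293: |R|=0.76594 <1
  x=-3.360: |R|=0.58491 <1
  x=-2.646: |R|=0.40595 <1
  x=-6.473: |R|=1.04993 >1
  x=-6.391: |R|=1.04164 >1
Interval (-6.0000, 0).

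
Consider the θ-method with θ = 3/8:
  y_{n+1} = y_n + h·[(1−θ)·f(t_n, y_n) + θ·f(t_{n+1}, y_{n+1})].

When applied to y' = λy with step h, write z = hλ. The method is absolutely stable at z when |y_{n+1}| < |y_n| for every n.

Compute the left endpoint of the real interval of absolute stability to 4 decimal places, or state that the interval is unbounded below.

z* = -8.0000.

With y'=λy (z=hλ):
  y_{n+1} = y_n + z·[5/8·y_n + 3/8·y_{n+1}] ⇒ (1 − 3/8z)y_{n+1} = (1 + 5/8z)y_n
  R(z) = (1 + 5/8z)/(1 − 3/8z).

Solve |R(x)|<1 on ℝ⁻.
x=-1: |R|=0.2727
R=−1: 1+5/8x = −1+3/8x ⇒ -1/4x=2 ⇒ x=2/(-1/4)=-8.0000
Confirm numerically:
  x=-5.744: |R|=0.82118 <1
  x=-5.371: |R|=0.78194 <1
  x=-4.419: |R|=0.66308 <1
  x=-8.223: |R|=1.01365 >1
  x=-8.208: |R|=1.01275 >1
  x=-8.126: |R|=1.00778 >1
Interval (-8.0000, 0).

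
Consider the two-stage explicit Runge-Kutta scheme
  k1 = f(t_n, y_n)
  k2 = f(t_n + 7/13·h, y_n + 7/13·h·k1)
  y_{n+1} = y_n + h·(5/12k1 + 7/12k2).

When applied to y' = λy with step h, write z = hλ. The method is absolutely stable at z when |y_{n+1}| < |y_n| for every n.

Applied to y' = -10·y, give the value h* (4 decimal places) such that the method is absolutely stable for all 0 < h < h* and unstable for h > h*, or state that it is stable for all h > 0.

On y'=λy, z=hλ:
  k1=λy_n ⇒ h·k1=z·y_n;  k2=λ(1+7/13z)y_n ⇒ h·k2=z(1+7/13z)y_n
  y_{n+1}/y_n = 1 + 5/12z + 7/12z(1+7/13z) = 1 + z + 49/156z²
  so R(z) = 1 + z + 49/156z².

Solve |R(x)|<1 on ℝ⁻.
x=-1.18: |R|=0.2574
R=1: x+49/156x²=0 ⇒ x=−156/49=-3.1837; min R=1−1/(4·49/156)=0.2041>−1
Confirm numerically:
  x=-2.840: |R|=0.69343 <1
  x=-2.654: |R|=0.55845 <1
  x=-2.608: |R|=0.52842 <1
  x=-2.453: |R|=0.43702 <1
  x=-3.444: |R|=1.28161 >1
  x=-3.341: |R|=1.16510 >1
Stable set (-3.1837, 0).

(-3.1837,0); λ=-10 ⇒ h* = (156/49)/10 = 0.3184.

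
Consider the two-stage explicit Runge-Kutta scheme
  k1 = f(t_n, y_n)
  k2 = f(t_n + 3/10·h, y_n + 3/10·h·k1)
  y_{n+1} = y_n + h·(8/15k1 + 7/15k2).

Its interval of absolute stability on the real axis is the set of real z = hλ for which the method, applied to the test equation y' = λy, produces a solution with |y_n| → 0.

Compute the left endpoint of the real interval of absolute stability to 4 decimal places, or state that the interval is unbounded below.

Test eqn y'=λy, z=hλ:
  k1=λy_n ⇒ h·k1=z·y_n;  k2=λ(1+3/10z)y_n ⇒ h·k2=z(1+3/10z)y_n
  y_{n+1}/y_n = 1 + 8/15z + 7/15z(1+3/10z) = 1 + z + 7/50z²
  ⇒ R(z) = 1 + z + 7/50z².

Find x<0 with |R(x)|<1.
x=-0.66: |R|=0.4010
R=1: x+7/50x²=0 ⇒ x=−50/7=-7.1429; min R=1−1/(4·7/50)=-0.7857>−1
Confirm numerically:
  x=-6.050: |R|=0.07435 <1
  x=-5.355: |R|=0.34036 <1
  x=-4.829: |R|=0.56431 <1
  x=-7.708: |R|=1.60986 >1
  x=-7.362: |R|=1.22587 >1
  x=-7.251: |R|=1.10978 >1
Stable set (-7.1429, 0).

z* = -7.1429.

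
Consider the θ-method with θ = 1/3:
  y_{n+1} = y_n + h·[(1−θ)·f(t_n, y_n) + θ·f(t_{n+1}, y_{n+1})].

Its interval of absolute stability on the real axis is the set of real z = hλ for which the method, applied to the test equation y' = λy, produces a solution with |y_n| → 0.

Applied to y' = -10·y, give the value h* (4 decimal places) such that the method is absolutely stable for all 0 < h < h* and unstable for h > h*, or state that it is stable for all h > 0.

On y'=λy, z=hλ:
  y_{n+1} = y_n + z·[2/3·y_n + 1/3·y_{n+1}] ⇒ (1 − 1/3z)y_{n+1} = (1 + 2/3z)y_n
  R(z) = (1 + 2/3z)/(1 − 1/3z).

Solve |R(x)|<1 on ℝ⁻.
x=-1.69: |R|=0.0810
R=−1: 1+2/3x = −1+1/3x ⇒ -1/3x=2 ⇒ x=2/(-1/3)=-6.0000
Confirm numerically:
  x=-5.010: |R|=0.87640 <1
  x=-4.690: |R|=0.82965 <1
  x=-4.088: |R|=0.73025 <1
  x=-2.594: |R|=0.39113 <1
  x=-6.541: |R|=1.05670 >1
  x=-6.293: |R|=1.03153 >1
Stable set (-6.0000, 0).

(-6.0000,0); λ=-10 ⇒ h* = (6)/10 = 0.6000.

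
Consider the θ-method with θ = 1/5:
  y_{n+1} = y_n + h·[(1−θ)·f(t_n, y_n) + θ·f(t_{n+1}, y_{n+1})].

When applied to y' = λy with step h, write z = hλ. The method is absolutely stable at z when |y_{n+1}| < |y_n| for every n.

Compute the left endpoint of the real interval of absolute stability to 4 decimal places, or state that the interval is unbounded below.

left endpoint -3.3333.

Set f=λy, z=hλ:
  y_{n+1} = y_n + z·[4/5·y_n + 1/5·y_{n+1}] ⇒ (1 − 1/5z)y_{n+1} = (1 + 4/5z)y_n
  ⇒ R(z) = (1 + 4/5z)/(1 − 1/5z).

Solve |R(x)|<1 on ℝ⁻.
x=-1.33: |R|=0.0506
R=−1: 1+4/5x = −1+1/5x ⇒ -3/5x=2 ⇒ x=2/(-3/5)=-3.3333
Confirm numerically:
  x=-2.141: |R|=0.49909 <1
  x=-2.053: |R|=0.45541 <1
  x=-1.772: |R|=0.30833 <1
  x=-1.721: |R|=0.28032 <1
  x=-3.905: |R|=1.19259 >1
  x=-3.826: |R|=1.16746 >1
  x=-3.782: |R|=1.15327 >1
Stable set (-3.3333, 0).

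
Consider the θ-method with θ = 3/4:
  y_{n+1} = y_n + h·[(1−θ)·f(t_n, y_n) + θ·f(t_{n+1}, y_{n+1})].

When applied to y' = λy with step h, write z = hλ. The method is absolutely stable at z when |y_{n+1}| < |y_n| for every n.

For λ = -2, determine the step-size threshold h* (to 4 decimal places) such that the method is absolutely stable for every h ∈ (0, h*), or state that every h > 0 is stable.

Test eqn y'=λy, z=hλ:
  y_{n+1} = y_n + z·[1/4·y_n + 3/4·y_{n+1}] ⇒ (1 − 3/4z)y_{n+1} = (1 + 1/4z)y_n
  R(z) = (1 + 1/4z)/(1 − 3/4z).

Need |R(x)|<1, x<0.
x=-1.69: |R|=0.2547
x=-2: |R|=0.2000
x=-10: |R|=0.1765
x=-100: |R|=0.3158
θ=3/4≥1/2 ⇒ |1+1/4x|<|1−3/4x| ∀x<0 ⇒ stable on all of ℝ⁻.

unbounded; (−∞, 0). Any h>0 works for λ=-2.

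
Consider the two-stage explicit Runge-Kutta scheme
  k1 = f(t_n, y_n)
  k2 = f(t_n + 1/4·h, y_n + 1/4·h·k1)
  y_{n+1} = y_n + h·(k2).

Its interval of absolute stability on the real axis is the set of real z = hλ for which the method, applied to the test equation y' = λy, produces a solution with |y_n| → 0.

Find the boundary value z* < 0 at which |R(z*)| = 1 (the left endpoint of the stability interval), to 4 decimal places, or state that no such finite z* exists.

With y'=λy (z=hλ):
  k1=λy_n ⇒ h·k1=z·y_n;  k2=λ(1+1/4z)y_n ⇒ h·k2=z(1+1/4z)y_n
  y_{n+1}/y_n = 1 + z(1+1/4z) = 1 + z + 1/4z²
  so R(z) = 1 + z + 1/4z².

Boundary: |R(x)|=1, x<0.
x=-1.65: |R|=0.0306
R=1: x+1/4x²=0 ⇒ x=−4=-4.0000; min R=1−1/(4·1/4)=0.0000>−1
Confirm numerically:
  x=-3.896: |R|=0.89870 <1
  x=-2.916: |R|=0.20976 <1
  x=-2.432: |R|=0.04666 <1
  x=-2.303: |R|=0.02295 <1
  x=-4.429: |R|=1.47501 >1
  x=-4.350: |R|=1.38062 >1
  x=-4.085: |R|=1.08681 >1
So |R|<1 on (-4.0000, 0).

left endpoint -4.0000.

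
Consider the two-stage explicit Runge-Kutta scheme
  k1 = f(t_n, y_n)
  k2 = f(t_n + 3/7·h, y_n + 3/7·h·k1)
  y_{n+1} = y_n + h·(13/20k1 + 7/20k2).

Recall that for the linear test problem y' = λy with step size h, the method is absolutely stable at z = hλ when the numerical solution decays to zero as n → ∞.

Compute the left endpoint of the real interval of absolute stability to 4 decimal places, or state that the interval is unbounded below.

Test eqn y'=λy, z=hλ:
  k1=λy_n ⇒ h·k1=z·y_n;  k2=λ(1+3/7z)y_n ⇒ h·k2=z(1+3/7z)y_n
  y_{n+1}/y_n = 1 + 13/20z + 7/20z(1+3/7z) = 1 + z + 3/20z²
  so R(z) = 1 + z + 3/20z².

Find x<0 with |R(x)|<1.
x=-0.4: |R|=0.6240
R=1: x+3/20x²=0 ⇒ x=−20/3=-6.6667; min R=1−1/(4·3/20)=-0.6667>−1
Confirm numerically:
  x=-5.584: |R|=0.09316 <1
  x=-4.616: |R|=0.41988 <1
  x=-3.315: |R|=0.66662 <1
  x=-2.712: |R|=0.60876 <1
  x=-7.041: |R|=1.39535 >1
  x=-6.844: |R|=1.18205 >1
Stable set (-6.6667, 0).

z* = -6.6667.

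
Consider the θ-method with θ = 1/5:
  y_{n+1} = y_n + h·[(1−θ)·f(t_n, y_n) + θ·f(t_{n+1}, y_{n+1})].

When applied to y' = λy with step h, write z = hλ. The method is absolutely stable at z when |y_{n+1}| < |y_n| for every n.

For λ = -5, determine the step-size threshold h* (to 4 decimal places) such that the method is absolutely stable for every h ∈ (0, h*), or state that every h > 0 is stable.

(-3.3333,0); λ=-5 ⇒ h* = (10/3)/5 = 0.6667.

On y'=λy, z=hλ:
  y_{n+1} = y_n + z·[4/5·y_n + 1/5·y_{n+1}] ⇒ (1 − 1/5z)y_{n+1} = (1 + 4/5z)y_n
  Hence R(z) = (1 + 4/5z)/(1 − 1/5z).

Find x<0 with |R(x)|<1.
x=-0.99: |R|=0.1736
R=−1: 1+4/5x = −1+1/5x ⇒ -3/5x=2 ⇒ x=2/(-3/5)=-3.3333
Confirm numerically:
  x=-2.917: |R|=0.84224 <1
  x=-2.561: |R|=0.69356 <1
  x=-1.501: |R|=0.15444 <1
  x=-3.924: |R|=1.19857 >1
  x=-3.661: |R|=1.11350 >1
Interval (-3.3333, 0).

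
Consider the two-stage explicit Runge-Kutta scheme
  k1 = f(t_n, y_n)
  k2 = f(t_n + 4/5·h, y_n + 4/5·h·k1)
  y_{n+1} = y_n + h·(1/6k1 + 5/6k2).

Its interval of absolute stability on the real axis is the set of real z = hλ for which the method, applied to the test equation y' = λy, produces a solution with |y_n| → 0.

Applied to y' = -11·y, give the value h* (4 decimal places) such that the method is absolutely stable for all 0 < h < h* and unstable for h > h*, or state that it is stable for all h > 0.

On y'=λy, z=hλ:
  k1=λy_n ⇒ h·k1=z·y_n;  k2=λ(1+4/5z)y_n ⇒ h·k2=z(1+4/5z)y_n
  y_{n+1}/y_n = 1 + 1/6z + 5/6z(1+4/5z) = 1 + z + 2/3z²
  R(z) = 1 + z + 2/3z².

Find x<0 with |R(x)|<1.
x=-1.61: |R|=1.1181
R=1: x+2/3x²=0 ⇒ x=−3/2=-1.5000; min R=1−1/(4·2/3)=0.6250>−1
Confirm numerically:
  x=-1.446: |R|=0.94794 <1
  x=-1.089: |R|=0.70161 <1
  x=-0.750: |R|=0.62500 <1
  x=-1.929: |R|=1.55169 >1
  x=-1.780: |R|=1.33227 >1
So |R|<1 on (-1.5000, 0).

(-1.5000,0); λ=-11 ⇒ h* = (3/2)/11 = 0.1364.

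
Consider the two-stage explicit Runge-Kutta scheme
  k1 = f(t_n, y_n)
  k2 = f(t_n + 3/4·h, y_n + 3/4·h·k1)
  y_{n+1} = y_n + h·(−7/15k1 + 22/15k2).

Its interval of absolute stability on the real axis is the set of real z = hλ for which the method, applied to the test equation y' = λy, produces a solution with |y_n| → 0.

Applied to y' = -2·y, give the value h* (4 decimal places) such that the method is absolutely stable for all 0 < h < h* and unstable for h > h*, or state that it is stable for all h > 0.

With y'=λy (z=hλ):
  k1=λy_n ⇒ h·k1=z·y_n;  k2=λ(1+3/4z)y_n ⇒ h·k2=z(1+3/4z)y_n
  y_{n+1}/y_n = 1 − 7/15z + 22/15z(1+3/4z) = 1 + z + 11/10z²
  R(z) = 1 + z + 11/10z².

Need |R(x)|<1, x<0.
x=-1.49: |R|=1.9521
R=1: x+11/10x²=0 ⇒ x=−10/11=-0.9091; min R=1−1/(4·11/10)=0.7727>−1
Confirm numerically:
  x=-0.793: |R|=0.89873 <1
  x=-0.743: |R|=0.86425 <1
  x=-0.378: |R|=0.77917 <1
  x=-0.376: |R|=0.77951 <1
  x=-1.351: |R|=1.65672 >1
  x=-1.071: |R|=1.19075 >1
  x=-1.033: |R|=1.14080 >1
Interval (-0.9091, 0).

(-0.9091,0); λ=-2 ⇒ h* = (10/11)/2 = 0.4545.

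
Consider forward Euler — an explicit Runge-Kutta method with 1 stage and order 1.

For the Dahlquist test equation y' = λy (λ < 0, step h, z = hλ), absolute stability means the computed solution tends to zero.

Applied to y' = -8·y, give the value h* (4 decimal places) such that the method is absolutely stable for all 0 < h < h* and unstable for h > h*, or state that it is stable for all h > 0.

Test eqn y'=λy, z=hλ:
  order 1, 1-stage ⇒ R(z)=1+z
  (e.g. R(-0.8)=0.20000, |R|=0.20000)

Find x<0 with |R(x)|<1.
x=-0.8: |R|=0.2000
|R(-2.39)|=1.3900 |R(-1.67)|=0.6700 |R(-0.67)|=0.3300
Bisect:
  x_lo=-2.3162 |R|=1.3162  x_hi=-0.3438 |R|=0.6562
  mid=-1.33001 |R|=0.33001 →hi
  mid=-1.82312 |R|=0.82312 →hi
  mid=-2.06968 |R|=1.06968 →lo
  mid=-1.94640 |R|=0.94640 →hi
  mid=-2.00804 |R|=1.00804 →lo
  mid=-1.97722 |R|=0.97722 →hi
  mid=-1.99263 |R|=0.99263 →hi
  mid=-2.00033 |R|=1.00033 →lo
  mid=-1.99648 |R|=0.99648 →hi
  ...
  [-2.00009,-1.99997] ⇒ x*=-2.0000
Stable set (-2.0000, 0).

(-2.0000,0); λ=-8 ⇒ h* = 0.2500.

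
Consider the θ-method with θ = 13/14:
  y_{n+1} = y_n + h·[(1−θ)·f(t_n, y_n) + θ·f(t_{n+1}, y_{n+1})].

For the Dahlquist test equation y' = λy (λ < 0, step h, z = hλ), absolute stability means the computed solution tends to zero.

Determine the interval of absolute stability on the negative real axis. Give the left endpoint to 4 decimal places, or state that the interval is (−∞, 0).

interval (−∞, 0).

Test eqn y'=λy, z=hλ:
  y_{n+1} = y_n + z·[1/14·y_n + 13/14·y_{n+1}] ⇒ (1 − 13/14z)y_{n+1} = (1 + 1/14z)y_n
  ⇒ R(z) = (1 + 1/14z)/(1 − 13/14z).

Need |R(x)|<1, x<0.
x=-1.4: |R|=0.3913
x=-2: |R|=0.3000
x=-10: |R|=0.0278
x=-100: |R|=0.0654
θ=13/14≥1/2 ⇒ |1+1/14x|<|1−13/14x| ∀x<0 ⇒ unbounded interval.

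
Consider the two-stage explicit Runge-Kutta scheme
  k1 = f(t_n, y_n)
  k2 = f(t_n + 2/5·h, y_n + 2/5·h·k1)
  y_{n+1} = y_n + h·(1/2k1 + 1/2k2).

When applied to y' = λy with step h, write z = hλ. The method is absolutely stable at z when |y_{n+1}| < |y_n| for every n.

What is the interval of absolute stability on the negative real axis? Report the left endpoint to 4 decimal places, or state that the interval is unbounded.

On y'=λy, z=hλ:
  k1=λy_n ⇒ h·k1=z·y_n;  k2=λ(1+2/5z)y_n ⇒ h·k2=z(1+2/5z)y_n
  y_{n+1}/y_n = 1 + 1/2z + 1/2z(1+2/5z) = 1 + z + 1/5z²
  Hence R(z) = 1 + z + 1/5z².

Boundary: |R(x)|=1, x<0.
x=-0.37: |R|=0.6574
R=1: x+1/5x²=0 ⇒ x=−5=-5.0000; min R=1−1/(4·1/5)=-0.2500>−1
Confirm numerically:
  x=-4.334: |R|=0.42271 <1
  x=-2.720: |R|=0.24032 <1
  x=-2.622: |R|=0.24702 <1
  x=-2.543: |R|=0.24963 <1
  x=-5.557: |R|=1.61905 >1
  x=-5.206: |R|=1.21449 >1
  x=-5.157: |R|=1.16193 >1
Stable set (-5.0000, 0).

z∈(-5.0000,0).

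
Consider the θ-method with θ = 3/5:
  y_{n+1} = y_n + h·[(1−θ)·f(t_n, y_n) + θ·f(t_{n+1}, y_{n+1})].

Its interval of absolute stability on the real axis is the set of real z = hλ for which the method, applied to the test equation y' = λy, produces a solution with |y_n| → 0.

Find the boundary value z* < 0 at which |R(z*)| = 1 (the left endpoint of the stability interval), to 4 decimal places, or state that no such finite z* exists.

With y'=λy (z=hλ):
  y_{n+1} = y_n + z·[2/5·y_n + 3/5·y_{n+1}] ⇒ (1 − 3/5z)y_{n+1} = (1 + 2/5z)y_n
  R(z) = (1 + 2/5z)/(1 − 3/5z).

Boundary: |R(x)|=1, x<0.
x=-1.42: |R|=0.2333
x=-2: |R|=0.0909
x=-10: |R|=0.4286
x=-100: |R|=0.6393
θ=3/5≥1/2 ⇒ |1+2/5x|<|1−3/5x| ∀x<0 ⇒ stable on all of ℝ⁻.

unbounded; (−∞, 0).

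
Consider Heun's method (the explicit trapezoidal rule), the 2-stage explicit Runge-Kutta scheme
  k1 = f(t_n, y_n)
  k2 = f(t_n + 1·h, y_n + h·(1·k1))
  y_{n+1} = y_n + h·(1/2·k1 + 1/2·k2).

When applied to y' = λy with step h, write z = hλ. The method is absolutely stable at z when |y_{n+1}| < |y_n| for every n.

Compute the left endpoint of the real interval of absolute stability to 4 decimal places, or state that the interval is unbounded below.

With y'=λy (z=hλ):
  order 2, 2-stage ⇒ R(z)=1+z+z^2/2
  (e.g. R(-0.31)=0.73805, |R|=0.73805)

Solve |R(x)|<1 on ℝ⁻.
x=-0.31: |R|=0.7380
|R(-1.71)|=0.7520 |R(-1.26)|=0.5338 |R(-1.1)|=0.5050
Bisect:
  x_lo=-2.6330 |R|=1.8334  x_hi=-0.2661 |R|=0.7693
  mid=-1.44957 |R|=0.60105 →hi
  mid=-2.04129 |R|=1.04214 →lo
  mid=-1.74543 |R|=0.77783 →hi
  mid=-1.89336 |R|=0.89905 →hi
  mid=-1.96733 |R|=0.96786 →hi
  mid=-2.00431 |R|=1.00432 →lo
  mid=-1.98582 |R|=0.98592 →hi
  mid=-1.99506 |R|=0.99508 →hi
  ...
  [-2.00012,-1.99997] ⇒ x*=-2.0000
Stable set (-2.0000, 0).

z* = -2.0000.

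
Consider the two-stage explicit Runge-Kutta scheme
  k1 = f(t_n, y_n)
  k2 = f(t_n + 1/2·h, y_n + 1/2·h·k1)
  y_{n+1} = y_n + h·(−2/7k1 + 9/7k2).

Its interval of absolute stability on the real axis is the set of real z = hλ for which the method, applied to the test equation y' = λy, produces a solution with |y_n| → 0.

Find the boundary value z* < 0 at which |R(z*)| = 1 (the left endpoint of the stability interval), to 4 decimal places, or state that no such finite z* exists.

Set f=λy, z=hλ:
  k1=λy_n ⇒ h·k1=z·y_n;  k2=λ(1+1/2z)y_n ⇒ h·k2=z(1+1/2z)y_n
  y_{n+1}/y_n = 1 − 2/7z + 9/7z(1+1/2z) = 1 + z + 9/14z²
  R(z) = 1 + z + 9/14z².

Solve |R(x)|<1 on ℝ⁻.
x=-0.39: |R|=0.7078
R=1: x+9/14x²=0 ⇒ x=−14/9=-1.5556; min R=1−1/(4·9/14)=0.6111>−1
Confirm numerically:
  x=-1.489: |R|=0.93629 <1
  x=-1.100: |R|=0.67786 <1
  x=-1.058: |R|=0.66159 <1
  x=-2.123: |R|=1.77444 >1
  x=-1.974: |R|=1.53101 >1
Stable set (-1.5556, 0).

z* = -1.5556.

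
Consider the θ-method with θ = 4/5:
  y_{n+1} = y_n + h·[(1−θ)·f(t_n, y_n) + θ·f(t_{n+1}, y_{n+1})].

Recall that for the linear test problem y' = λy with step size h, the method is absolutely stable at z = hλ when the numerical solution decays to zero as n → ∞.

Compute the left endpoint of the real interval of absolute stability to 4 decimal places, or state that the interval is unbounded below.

(−∞, 0) — no finite endpoint.

With y'=λy (z=hλ):
  y_{n+1} = y_n + z·[1/5·y_n + 4/5·y_{n+1}] ⇒ (1 − 4/5z)y_{n+1} = (1 + 1/5z)y_n
  ⇒ R(z) = (1 + 1/5z)/(1 − 4/5z).

Need |R(x)|<1, x<0.
x=-0.77: |R|=0.5235
x=-2: |R|=0.2308
x=-10: |R|=0.1111
x=-100: |R|=0.2346
θ=4/5≥1/2 ⇒ |1+1/5x|<|1−4/5x| ∀x<0 ⇒ interval (−∞,0).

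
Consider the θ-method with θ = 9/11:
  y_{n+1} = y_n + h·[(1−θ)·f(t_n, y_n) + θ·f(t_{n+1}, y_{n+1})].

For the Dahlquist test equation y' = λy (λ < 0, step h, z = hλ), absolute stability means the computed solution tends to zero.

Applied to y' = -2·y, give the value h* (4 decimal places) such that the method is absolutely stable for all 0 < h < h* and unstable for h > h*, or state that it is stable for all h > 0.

unbounded; (−∞, 0). Any h>0 works for λ=-2.

Set f=λy, z=hλ:
  y_{n+1} = y_n + z·[2/11·y_n + 9/11·y_{n+1}] ⇒ (1 − 9/11z)y_{n+1} = (1 + 2/11z)y_n
  Hence R(z) = (1 + 2/11z)/(1 − 9/11z).

Find x<0 with |R(x)|<1.
x=-0.89: |R|=0.4850
x=-2: |R|=0.2414
x=-10: |R|=0.0891
x=-100: |R|=0.2075
θ=9/11≥1/2 ⇒ |1+2/11x|<|1−9/11x| ∀x<0 ⇒ interval (−∞,0).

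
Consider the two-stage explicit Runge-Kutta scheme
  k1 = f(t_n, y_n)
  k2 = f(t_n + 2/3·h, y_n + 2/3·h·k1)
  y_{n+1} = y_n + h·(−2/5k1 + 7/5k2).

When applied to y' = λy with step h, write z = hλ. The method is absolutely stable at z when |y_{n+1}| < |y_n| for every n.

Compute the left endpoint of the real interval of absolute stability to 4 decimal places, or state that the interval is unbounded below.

left endpoint -1.0714.

Set f=λy, z=hλ:
  k1=λy_n ⇒ h·k1=z·y_n;  k2=λ(1+2/3z)y_n ⇒ h·k2=z(1+2/3z)y_n
  y_{n+1}/y_n = 1 − 2/5z + 7/5z(1+2/3z) = 1 + z + 14/15z²
  ⇒ R(z) = 1 + z + 14/15z².

Boundary: |R(x)|=1, x<0.
x=-0.7: |R|=0.7573
R=1: x+14/15x²=0 ⇒ x=−15/14=-1.0714; min R=1−1/(4·14/15)=0.7321>−1
Confirm numerically:
  x=-0.950: |R|=0.89233 <1
  x=-0.895: |R|=0.85262 <1
  x=-0.805: |R|=0.79982 <1
  x=-0.470: |R|=0.73617 <1
  x=-1.557: |R|=1.70563 >1
  x=-1.157: |R|=1.09241 >1
So |R|<1 on (-1.0714, 0).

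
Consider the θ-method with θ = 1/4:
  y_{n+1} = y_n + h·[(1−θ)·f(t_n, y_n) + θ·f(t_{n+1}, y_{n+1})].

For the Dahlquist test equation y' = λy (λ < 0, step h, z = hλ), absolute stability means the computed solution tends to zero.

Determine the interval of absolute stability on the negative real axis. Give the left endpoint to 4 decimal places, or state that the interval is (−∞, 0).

Set f=λy, z=hλ:
  y_{n+1} = y_n + z·[3/4·y_n + 1/4·y_{n+1}] ⇒ (1 − 1/4z)y_{n+1} = (1 + 3/4z)y_n
  R(z) = (1 + 3/4z)/(1 − 1/4z).

Need |R(x)|<1, x<0.
x=-1.7: |R|=0.1930
R=−1: 1+3/4x = −1+1/4x ⇒ -1/2x=2 ⇒ x=2/(-1/2)=-4.0000
Confirm numerically:
  x=-3.327: |R|=0.81630 <1
  x=-2.853: |R|=0.66526 <1
  x=-2.694: |R|=0.60980 <1
  x=-2.685: |R|=0.60658 <1
  x=-4.580: |R|=1.13520 >1
  x=-4.376: |R|=1.08978 >1
  x=-4.306: |R|=1.07368 >1
Interval (-4.0000, 0).

z∈(-4.0000,0).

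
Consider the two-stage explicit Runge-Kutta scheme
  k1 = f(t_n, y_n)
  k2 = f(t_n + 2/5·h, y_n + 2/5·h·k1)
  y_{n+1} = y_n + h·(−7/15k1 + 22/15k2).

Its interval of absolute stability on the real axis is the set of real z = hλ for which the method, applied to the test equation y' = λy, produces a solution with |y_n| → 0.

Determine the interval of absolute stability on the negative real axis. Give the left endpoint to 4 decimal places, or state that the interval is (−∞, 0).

On y'=λy, z=hλ:
  k1=λy_n ⇒ h·k1=z·y_n;  k2=λ(1+2/5z)y_n ⇒ h·k2=z(1+2/5z)y_n
  y_{n+1}/y_n = 1 − 7/15z + 22/15z(1+2/5z) = 1 + z + 44/75z²
  Hence R(z) = 1 + z + 44/75z².

Find x<0 with |R(x)|<1.
x=-0.37: |R|=0.7103
R=1: x+44/75x²=0 ⇒ x=−75/44=-1.7045; min R=1−1/(4·44/75)=0.5739>−1
Confirm numerically:
  x=-1.203: |R|=0.64603 <1
  x=-0.937: |R|=0.57808 <1
  x=-0.817: |R|=0.57459 <1
  x=-2.281: |R|=1.77140 >1
  x=-2.237: |R|=1.69878 >1
  x=-2.111: |R|=1.50337 >1
Interval (-1.7045, 0).

(-1.7045, 0).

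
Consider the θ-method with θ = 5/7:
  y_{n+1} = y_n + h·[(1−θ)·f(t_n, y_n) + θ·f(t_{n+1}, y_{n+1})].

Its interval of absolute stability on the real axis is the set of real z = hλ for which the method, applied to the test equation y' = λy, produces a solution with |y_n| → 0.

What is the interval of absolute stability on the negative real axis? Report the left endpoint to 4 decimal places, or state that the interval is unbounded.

Test eqn y'=λy, z=hλ:
  y_{n+1} = y_n + z·[2/7·y_n + 5/7·y_{n+1}] ⇒ (1 − 5/7z)y_{n+1} = (1 + 2/7z)y_n
  so R(z) = (1 + 2/7z)/(1 − 5/7z).

Solve |R(x)|<1 on ℝ⁻.
x=-0.68: |R|=0.5423
x=-2: |R|=0.1765
x=-10: |R|=0.2281
x=-100: |R|=0.3807
θ=5/7≥1/2 ⇒ |1+2/7x|<|1−5/7x| ∀x<0 ⇒ stable on all of ℝ⁻.

interval (−∞, 0).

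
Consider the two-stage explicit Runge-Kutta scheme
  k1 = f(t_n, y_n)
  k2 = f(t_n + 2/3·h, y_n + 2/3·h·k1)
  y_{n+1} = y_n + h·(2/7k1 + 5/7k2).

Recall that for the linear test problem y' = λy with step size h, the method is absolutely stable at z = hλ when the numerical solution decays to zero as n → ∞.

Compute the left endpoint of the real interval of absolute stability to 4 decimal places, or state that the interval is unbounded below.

Set f=λy, z=hλ:
  k1=λy_n ⇒ h·k1=z·y_n;  k2=λ(1+2/3z)y_n ⇒ h·k2=z(1+2/3z)y_n
  y_{n+1}/y_n = 1 + 2/7z + 5/7z(1+2/3z) = 1 + z + 10/21z²
  so R(z) = 1 + z + 10/21z².

Need |R(x)|<1, x<0.
x=-0.77: |R|=0.5123
R=1: x+10/21x²=0 ⇒ x=−21/10=-2.1000; min R=1−1/(4·10/21)=0.4750>−1
Confirm numerically:
  x=-1.569: |R|=0.60327 <1
  x=-1.027: |R|=0.47525 <1
  x=-0.948: |R|=0.47995 <1
  x=-0.890: |R|=0.48719 <1
  x=-2.321: |R|=1.24426 >1
  x=-2.136: |R|=1.03662 >1
Stable set (-2.1000, 0).

left endpoint -2.1000.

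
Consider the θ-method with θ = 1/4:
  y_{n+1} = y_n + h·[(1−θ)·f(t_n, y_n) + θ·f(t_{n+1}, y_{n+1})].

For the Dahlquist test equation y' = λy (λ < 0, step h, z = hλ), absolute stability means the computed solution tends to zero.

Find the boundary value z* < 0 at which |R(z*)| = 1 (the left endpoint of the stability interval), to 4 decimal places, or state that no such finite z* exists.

left endpoint -4.0000.

Set f=λy, z=hλ:
  y_{n+1} = y_n + z·[3/4·y_n + 1/4·y_{n+1}] ⇒ (1 − 1/4z)y_{n+1} = (1 + 3/4z)y_n
  so R(z) = (1 + 3/4z)/(1 − 1/4z).

Solve |R(x)|<1 on ℝ⁻.
x=-0.89: |R|=0.2720
R=−1: 1+3/4x = −1+1/4x ⇒ -1/2x=2 ⇒ x=2/(-1/2)=-4.0000
Confirm numerically:
  x=-2.532: |R|=0.55052 <1
  x=-2.078: |R|=0.36756 <1
  x=-1.918: |R|=0.29638 <1
  x=-4.316: |R|=1.07600 >1
  x=-4.230: |R|=1.05589 >1
  x=-4.203: |R|=1.04949 >1
Interval (-4.0000, 0).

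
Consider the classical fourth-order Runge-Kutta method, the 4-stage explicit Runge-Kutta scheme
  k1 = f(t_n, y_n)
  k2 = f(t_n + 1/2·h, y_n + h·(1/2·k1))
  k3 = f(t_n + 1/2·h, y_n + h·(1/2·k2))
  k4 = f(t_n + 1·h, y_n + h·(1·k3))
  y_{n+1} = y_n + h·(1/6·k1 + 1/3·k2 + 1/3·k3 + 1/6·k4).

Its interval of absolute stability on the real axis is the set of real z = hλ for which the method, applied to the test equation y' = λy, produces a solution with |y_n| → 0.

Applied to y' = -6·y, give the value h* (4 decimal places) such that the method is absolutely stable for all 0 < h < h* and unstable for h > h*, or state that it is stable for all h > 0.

With y'=λy (z=hλ):
  order 4, 4-stage ⇒ R(z)=1+z+z^2/2+z^3/6+z^4/24
  (e.g. R(-1.09)=0.34703, |R|=0.34703)

Need |R(x)|<1, x<0.
x=-1.09: |R|=0.3470
|R(-3.06)|=1.4996 |R(-2.76)|=0.9625 |R(-0.53)|=0.5889
Bisect:
  x_lo=-3.4422 |R|=2.5341  x_hi=-0.3814 |R|=0.6830
  mid=-1.91178 |R|=0.30771 →hi
  mid=-2.67697 |R|=0.84860 →hi
  mid=-3.05957 |R|=1.49864 →lo
  mid=-2.86827 |R|=1.13248 →lo
  mid=-2.77262 |R|=0.98106 →hi
  mid=-2.82044 |R|=1.05430 →lo
  mid=-2.79653 |R|=1.01708 →lo
  ...
  [-2.78532,-2.78514] ⇒ x*=-2.7853
So |R|<1 on (-2.7853, 0).

(-2.7853,0); λ=-6 ⇒ h* = 0.4642.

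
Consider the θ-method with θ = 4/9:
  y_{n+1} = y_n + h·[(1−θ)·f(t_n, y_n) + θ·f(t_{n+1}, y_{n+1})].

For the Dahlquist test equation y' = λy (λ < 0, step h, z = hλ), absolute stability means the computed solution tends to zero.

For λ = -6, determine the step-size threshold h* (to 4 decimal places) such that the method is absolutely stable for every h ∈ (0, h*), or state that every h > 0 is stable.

(-18.0000,0); λ=-6 ⇒ h* = (18)/6 = 3.0000.

With y'=λy (z=hλ):
  y_{n+1} = y_n + z·[5/9·y_n + 4/9·y_{n+1}] ⇒ (1 − 4/9z)y_{n+1} = (1 + 5/9z)y_n
  ⇒ R(z) = (1 + 5/9z)/(1 − 4/9z).

Find x<0 with |R(x)|<1.
x=-0.53: |R|=0.5710
R=−1: 1+5/9x = −1+4/9x ⇒ -1/9x=2 ⇒ x=2/(-1/9)=-18.0000
Confirm numerically:
  x=-16.482: |R|=0.97974 <1
  x=-15.453: |R|=0.96403 <1
  x=-13.688: |R|=0.93236 <1
  x=-10.127: |R|=0.84098 <1
  x=-18.325: |R|=1.00395 >1
  x=-18.053: |R|=1.00065 >1
So |R|<1 on (-18.0000, 0).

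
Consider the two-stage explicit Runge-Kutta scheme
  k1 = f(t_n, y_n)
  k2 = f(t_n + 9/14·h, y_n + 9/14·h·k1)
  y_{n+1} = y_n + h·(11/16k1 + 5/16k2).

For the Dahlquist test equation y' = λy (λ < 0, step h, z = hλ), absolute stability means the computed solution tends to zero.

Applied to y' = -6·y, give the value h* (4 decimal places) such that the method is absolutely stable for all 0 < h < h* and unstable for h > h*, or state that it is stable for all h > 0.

(-4.9778,0); λ=-6 ⇒ h* = (224/45)/6 = 0.8296.

Test eqn y'=λy, z=hλ:
  k1=λy_n ⇒ h·k1=z·y_n;  k2=λ(1+9/14z)y_n ⇒ h·k2=z(1+9/14z)y_n
  y_{n+1}/y_n = 1 + 11/16z + 5/16z(1+9/14z) = 1 + z + 45/224z²
  Hence R(z) = 1 + z + 45/224z².

Solve |R(x)|<1 on ℝ⁻.
x=-1.44: |R|=0.0234
R=1: x+45/224x²=0 ⇒ x=−224/45=-4.9778; min R=1−1/(4·45/224)=-0.2444>−1
Confirm numerically:
  x=-4.338: |R|=0.44245 <1
  x=-4.028: |R|=0.23144 <1
  x=-2.059: |R|=0.20732 <1
  x=-1.991: |R|=0.19464 <1
  x=-5.468: |R|=1.53850 >1
  x=-5.055: |R|=1.07842 >1
So |R|<1 on (-4.9778, 0).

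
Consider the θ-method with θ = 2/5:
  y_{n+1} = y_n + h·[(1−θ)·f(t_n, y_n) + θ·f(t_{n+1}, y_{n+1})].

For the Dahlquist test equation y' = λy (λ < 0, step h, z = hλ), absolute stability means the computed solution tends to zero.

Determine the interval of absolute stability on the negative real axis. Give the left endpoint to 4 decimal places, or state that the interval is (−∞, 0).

(-10.0000, 0).

Test eqn y'=λy, z=hλ:
  y_{n+1} = y_n + z·[3/5·y_n + 2/5·y_{n+1}] ⇒ (1 − 2/5z)y_{n+1} = (1 + 3/5z)y_n
  ⇒ R(z) = (1 + 3/5z)/(1 − 2/5z).

Need |R(x)|<1, x<0.
x=-0.71: |R|=0.4470
R=−1: 1+3/5x = −1+2/5x ⇒ -1/5x=2 ⇒ x=2/(-1/5)=-10.0000
Confirm numerically:
  x=-9.828: |R|=0.99302 <1
  x=-7.861: |R|=0.89678 <1
  x=-7.124: |R|=0.85058 <1
  x=-10.489: |R|=1.01882 >1
  x=-10.471: |R|=1.01816 >1
  x=-10.212: |R|=1.00834 >1
Stable set (-10.0000, 0).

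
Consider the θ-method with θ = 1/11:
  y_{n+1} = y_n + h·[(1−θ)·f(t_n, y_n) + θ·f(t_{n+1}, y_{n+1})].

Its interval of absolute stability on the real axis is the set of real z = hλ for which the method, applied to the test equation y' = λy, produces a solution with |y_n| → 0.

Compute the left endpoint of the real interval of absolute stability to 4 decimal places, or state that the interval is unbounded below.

left endpoint -2.4444.

Set f=λy, z=hλ:
  y_{n+1} = y_n + z·[10/11·y_n + 1/11·y_{n+1}] ⇒ (1 − 1/11z)y_{n+1} = (1 + 10/11z)y_n
  R(z) = (1 + 10/11z)/(1 − 1/11z).

Solve |R(x)|<1 on ℝ⁻.
x=-1.7: |R|=0.4724
R=−1: 1+10/11x = −1+1/11x ⇒ -9/11x=2 ⇒ x=2/(-9/11)=-2.4444
Confirm numerically:
  x=-2.292: |R|=0.89678 <1
  x=-1.203: |R|=0.08441 <1
  x=-1.179: |R|=0.06487 <1
  x=-1.080: |R|=0.01656 <1
  x=-2.906: |R|=1.29872 >1
  x=-2.514: |R|=1.04632 >1
Stable set (-2.4444, 0).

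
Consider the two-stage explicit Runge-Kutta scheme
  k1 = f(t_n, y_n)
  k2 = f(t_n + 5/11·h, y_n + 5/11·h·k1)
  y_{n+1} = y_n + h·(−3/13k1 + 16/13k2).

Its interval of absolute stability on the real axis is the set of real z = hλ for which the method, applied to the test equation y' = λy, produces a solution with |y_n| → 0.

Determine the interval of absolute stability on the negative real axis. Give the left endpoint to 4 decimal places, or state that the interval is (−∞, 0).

(-1.7875, 0).

Test eqn y'=λy, z=hλ:
  k1=λy_n ⇒ h·k1=z·y_n;  k2=λ(1+5/11z)y_n ⇒ h·k2=z(1+5/11z)y_n
  y_{n+1}/y_n = 1 − 3/13z + 16/13z(1+5/11z) = 1 + z + 80/143z²
  R(z) = 1 + z + 80/143z².

Boundary: |R(x)|=1, x<0.
x=-0.37: |R|=0.7066
R=1: x+80/143x²=0 ⇒ x=−143/80=-1.7875; min R=1−1/(4·80/143)=0.5531>−1
Confirm numerically:
  x=-1.589: |R|=0.82354 <1
  x=-1.521: |R|=0.77323 <1
  x=-1.296: |R|=0.64365 <1
  x=-1.280: |R|=0.63659 <1
  x=-2.079: |R|=1.33904 >1
  x=-1.836: |R|=1.04982 >1
Interval (-1.7875, 0).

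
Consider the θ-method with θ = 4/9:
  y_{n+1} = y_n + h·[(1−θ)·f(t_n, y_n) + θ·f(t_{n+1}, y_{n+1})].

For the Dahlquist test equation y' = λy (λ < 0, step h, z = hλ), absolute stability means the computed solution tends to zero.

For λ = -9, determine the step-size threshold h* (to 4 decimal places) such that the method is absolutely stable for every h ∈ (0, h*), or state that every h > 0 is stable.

(-18.0000,0); λ=-9 ⇒ h* = (18)/9 = 2.0000.

Test eqn y'=λy, z=hλ:
  y_{n+1} = y_n + z·[5/9·y_n + 4/9·y_{n+1}] ⇒ (1 − 4/9z)y_{n+1} = (1 + 5/9z)y_n
  ⇒ R(z) = (1 + 5/9z)/(1 − 4/9z).

Solve |R(x)|<1 on ℝ⁻.
x=-0.55: |R|=0.5580
R=−1: 1+5/9x = −1+4/9x ⇒ -1/9x=2 ⇒ x=2/(-1/9)=-18.0000
Confirm numerically:
  x=-14.847: |R|=0.95390 <1
  x=-11.343: |R|=0.87757 <1
  x=-9.410: |R|=0.81582 <1
  x=-7.635: |R|=0.73786 <1
  x=-18.556: |R|=1.00668 >1
  x=-18.218: |R|=1.00266 >1
  x=-18.136: |R|=1.00167 >1
Stable set (-18.0000, 0).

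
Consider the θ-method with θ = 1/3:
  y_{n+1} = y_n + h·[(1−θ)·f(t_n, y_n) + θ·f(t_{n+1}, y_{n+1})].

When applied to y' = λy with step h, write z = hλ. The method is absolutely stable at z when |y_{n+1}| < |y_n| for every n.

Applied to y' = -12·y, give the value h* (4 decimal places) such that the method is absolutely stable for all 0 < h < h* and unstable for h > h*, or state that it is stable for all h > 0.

Set f=λy, z=hλ:
  y_{n+1} = y_n + z·[2/3·y_n + 1/3·y_{n+1}] ⇒ (1 − 1/3z)y_{n+1} = (1 + 2/3z)y_n
  R(z) = (1 + 2/3z)/(1 − 1/3z).

Boundary: |R(x)|=1, x<0.
x=-1.61: |R|=0.0477
R=−1: 1+2/3x = −1+1/3x ⇒ -1/3x=2 ⇒ x=2/(-1/3)=-6.0000
Confirm numerically:
  x=-5.217: |R|=0.90471 <1
  x=-3.071: |R|=0.51754 <1
  x=-2.768: |R|=0.43967 <1
  x=-6.451: |R|=1.04772 >1
  x=-6.242: |R|=1.02618 >1
  x=-6.123: |R|=1.01348 >1
So |R|<1 on (-6.0000, 0).

(-6.0000,0); λ=-12 ⇒ h* = (6)/12 = 0.5000.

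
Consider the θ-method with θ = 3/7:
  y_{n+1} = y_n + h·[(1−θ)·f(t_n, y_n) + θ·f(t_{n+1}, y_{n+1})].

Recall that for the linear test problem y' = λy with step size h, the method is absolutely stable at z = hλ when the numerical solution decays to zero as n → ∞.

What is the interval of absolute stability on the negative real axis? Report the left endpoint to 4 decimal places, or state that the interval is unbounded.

(-14.0000, 0).

With y'=λy (z=hλ):
  y_{n+1} = y_n + z·[4/7·y_n + 3/7·y_{n+1}] ⇒ (1 − 3/7z)y_{n+1} = (1 + 4/7z)y_n
  so R(z) = (1 + 4/7z)/(1 − 3/7z).

Need |R(x)|<1, x<0.
x=-1.49: |R|=0.0907
R=−1: 1+4/7x = −1+3/7x ⇒ -1/7x=2 ⇒ x=2/(-1/7)=-14.0000
Confirm numerically:
  x=-11.067: |R|=0.92704 <1
  x=-9.779: |R|=0.88384 <1
  x=-8.914: |R|=0.84927 <1
  x=-14.438: |R|=1.00871 >1
  x=-14.186: |R|=1.00375 >1
  x=-14.046: |R|=1.00094 >1
Stable set (-14.0000, 0).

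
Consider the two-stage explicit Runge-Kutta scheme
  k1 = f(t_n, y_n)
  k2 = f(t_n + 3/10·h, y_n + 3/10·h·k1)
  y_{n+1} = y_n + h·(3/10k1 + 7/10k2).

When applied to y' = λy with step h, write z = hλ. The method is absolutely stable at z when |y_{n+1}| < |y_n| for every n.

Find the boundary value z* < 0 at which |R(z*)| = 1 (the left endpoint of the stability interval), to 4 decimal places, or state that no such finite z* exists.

left endpoint -4.7619.

Test eqn y'=λy, z=hλ:
  k1=λy_n ⇒ h·k1=z·y_n;  k2=λ(1+3/10z)y_n ⇒ h·k2=z(1+3/10z)y_n
  y_{n+1}/y_n = 1 + 3/10z + 7/10z(1+3/10z) = 1 + z + 21/100z²
  R(z) = 1 + z + 21/100z².

Solve |R(x)|<1 on ℝ⁻.
x=-0.42: |R|=0.6170
R=1: x+21/100x²=0 ⇒ x=−100/21=-4.7619; min R=1−1/(4·21/100)=-0.1905>−1
Confirm numerically:
  x=-3.803: |R|=0.23419 <1
  x=-3.072: |R|=0.09019 <1
  x=-2.962: |R|=0.11958 <1
  x=-5.246: |R|=1.53331 >1
  x=-4.965: |R|=1.21176 >1
So |R|<1 on (-4.7619, 0).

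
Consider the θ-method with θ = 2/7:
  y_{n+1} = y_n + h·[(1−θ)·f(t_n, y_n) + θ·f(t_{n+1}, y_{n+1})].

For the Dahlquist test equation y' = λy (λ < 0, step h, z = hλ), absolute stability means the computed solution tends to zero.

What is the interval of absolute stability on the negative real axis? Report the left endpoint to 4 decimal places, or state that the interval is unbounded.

On y'=λy, z=hλ:
  y_{n+1} = y_n + z·[5/7·y_n + 2/7·y_{n+1}] ⇒ (1 − 2/7z)y_{n+1} = (1 + 5/7z)y_n
  Hence R(z) = (1 + 5/7z)/(1 − 2/7z).

Boundary: |R(x)|=1, x<0.
x=-0.76: |R|=0.3756
R=−1: 1+5/7x = −1+2/7x ⇒ -3/7x=2 ⇒ x=2/(-3/7)=-4.6667
Confirm numerically:
  x=-3.902: |R|=0.84504 <1
  x=-3.705: |R|=0.79979 <1
  x=-3.009: |R|=0.61799 <1
  x=-5.053: |R|=1.06775 >1
  x=-4.871: |R|=1.03661 >1
So |R|<1 on (-4.6667, 0).

(-4.6667, 0).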